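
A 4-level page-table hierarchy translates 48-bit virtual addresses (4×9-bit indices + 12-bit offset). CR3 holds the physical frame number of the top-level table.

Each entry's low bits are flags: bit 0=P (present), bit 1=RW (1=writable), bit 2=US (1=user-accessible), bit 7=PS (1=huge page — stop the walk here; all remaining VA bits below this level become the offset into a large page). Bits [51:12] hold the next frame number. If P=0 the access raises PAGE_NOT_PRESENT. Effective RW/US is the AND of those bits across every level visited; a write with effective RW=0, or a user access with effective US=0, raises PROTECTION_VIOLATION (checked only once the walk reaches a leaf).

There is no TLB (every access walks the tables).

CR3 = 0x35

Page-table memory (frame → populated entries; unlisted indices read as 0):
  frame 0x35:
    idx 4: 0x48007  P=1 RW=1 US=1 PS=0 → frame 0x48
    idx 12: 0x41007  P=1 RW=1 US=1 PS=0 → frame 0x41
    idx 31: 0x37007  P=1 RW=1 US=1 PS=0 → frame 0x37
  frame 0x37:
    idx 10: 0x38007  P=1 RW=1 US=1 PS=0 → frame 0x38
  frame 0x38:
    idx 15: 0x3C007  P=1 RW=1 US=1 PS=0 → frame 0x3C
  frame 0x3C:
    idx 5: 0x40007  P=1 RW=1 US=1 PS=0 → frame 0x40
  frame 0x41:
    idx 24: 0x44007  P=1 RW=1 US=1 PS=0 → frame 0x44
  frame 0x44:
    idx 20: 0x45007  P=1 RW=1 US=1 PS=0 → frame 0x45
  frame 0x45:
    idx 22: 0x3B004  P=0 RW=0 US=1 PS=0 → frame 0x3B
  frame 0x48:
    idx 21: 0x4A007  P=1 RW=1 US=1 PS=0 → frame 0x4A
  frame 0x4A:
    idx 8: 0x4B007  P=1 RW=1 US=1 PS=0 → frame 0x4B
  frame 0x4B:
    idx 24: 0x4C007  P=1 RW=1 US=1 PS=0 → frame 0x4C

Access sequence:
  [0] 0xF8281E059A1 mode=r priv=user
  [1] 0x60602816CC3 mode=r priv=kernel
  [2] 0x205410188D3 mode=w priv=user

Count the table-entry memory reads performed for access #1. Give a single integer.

Trace:
#0 VA=0xF8281E059A1 (r,user):
  lvl0: tbl 0x35, slot 31 ⇒ 0x37007 (P1/RW1/US1/PS0)
  lvl1: tbl 0x37, slot 10 ⇒ 0x38007 (P1/RW1/US1/PS0)
  lvl2: tbl 0x38, slot 15 ⇒ 0x3C007 (P1/RW1/US1/PS0)
  lvl3: tbl 0x3C, slot 5 ⇒ 0x40007 (P1/RW1/US1/PS0)
  ✓ 0x409A1  — 4 lookups
#1 VA=0x60602816CC3 (r,kernel):
  lvl0: tbl 0x35, slot 12 ⇒ 0x41007 (P1/RW1/US1/PS0)
  lvl1: tbl 0x41, slot 24 ⇒ 0x44007 (P1/RW1/US1/PS0)
  lvl2: tbl 0x44, slot 20 ⇒ 0x45007 (P1/RW1/US1/PS0)
  lvl3: tbl 0x45, slot 22 ⇒ 0x3B004 (P0/RW0/US1/PS0)
  ✗ PAGE_NOT_PRESENT  [4 reads]
#2 VA=0x205410188D3 (w,user):
  lvl0: tbl 0x35, slot 4 ⇒ 0x48007 (P1/RW1/US1/PS0)
  lvl1: tbl 0x48, slot 21 ⇒ 0x4A007 (P1/RW1/US1/PS0)
  lvl2: tbl 0x4A, slot 8 ⇒ 0x4B007 (P1/RW1/US1/PS0)
  lvl3: tbl 0x4B, slot 24 ⇒ 0x4C007 (P1/RW1/US1/PS0)
  ✓ 0x4C8D3  — 4 lookups

Entries read for #1: 4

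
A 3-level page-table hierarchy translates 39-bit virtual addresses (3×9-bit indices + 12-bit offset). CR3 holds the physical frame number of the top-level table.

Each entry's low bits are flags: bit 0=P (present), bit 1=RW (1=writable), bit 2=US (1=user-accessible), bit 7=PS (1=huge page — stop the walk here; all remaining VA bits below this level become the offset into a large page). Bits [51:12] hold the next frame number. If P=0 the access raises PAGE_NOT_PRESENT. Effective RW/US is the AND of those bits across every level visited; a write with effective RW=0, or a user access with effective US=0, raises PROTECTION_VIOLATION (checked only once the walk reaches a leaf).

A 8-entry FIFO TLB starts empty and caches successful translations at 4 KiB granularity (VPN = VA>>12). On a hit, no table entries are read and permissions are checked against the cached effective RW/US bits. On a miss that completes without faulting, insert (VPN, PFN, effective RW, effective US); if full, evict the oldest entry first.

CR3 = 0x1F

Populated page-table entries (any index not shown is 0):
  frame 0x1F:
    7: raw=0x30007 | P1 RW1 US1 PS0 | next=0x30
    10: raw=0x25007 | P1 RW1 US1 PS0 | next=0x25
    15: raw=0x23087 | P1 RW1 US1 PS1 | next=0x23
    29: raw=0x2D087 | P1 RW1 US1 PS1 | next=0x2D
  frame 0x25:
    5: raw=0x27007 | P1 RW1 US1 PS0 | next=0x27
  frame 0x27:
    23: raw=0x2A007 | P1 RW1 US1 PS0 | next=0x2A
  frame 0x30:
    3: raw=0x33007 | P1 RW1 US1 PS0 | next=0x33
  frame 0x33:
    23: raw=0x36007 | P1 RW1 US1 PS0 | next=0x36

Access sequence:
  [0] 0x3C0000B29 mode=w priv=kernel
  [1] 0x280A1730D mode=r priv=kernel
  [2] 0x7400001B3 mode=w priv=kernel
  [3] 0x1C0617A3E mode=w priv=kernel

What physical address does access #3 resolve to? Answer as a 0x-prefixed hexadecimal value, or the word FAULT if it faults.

Trace:
#0 VA=0x3C0000B29 (w,kernel):
  L0: frame=0x1F idx=15 entry=0x23087 [P=1 RW=1 US=1 PS=1]
  → PA=0x23B29 (huge @L0)  (1 entries read)
#1 VA=0x280A1730D (r,kernel):
  L0: frame=0x1F idx=10 entry=0x25007 [P=1 RW=1 US=1 PS=0]
  L1: frame=0x25 idx=5 entry=0x27007 [P=1 RW=1 US=1 PS=0]
  L2: frame=0x27 idx=23 entry=0x2A007 [P=1 RW=1 US=1 PS=0]
  → PA=0x2A30D  (3 entries read)
#2 VA=0x7400001B3 (w,kernel):
  L0: frame=0x1F idx=29 entry=0x2D087 [P=1 RW=1 US=1 PS=1]
  → PA=0x2D1B3 (huge @L0)  (1 entries read)
#3 VA=0x1C0617A3E (w,kernel):
  L0: frame=0x1F idx=7 entry=0x30007 [P=1 RW=1 US=1 PS=0]
  L1: frame=0x30 idx=3 entry=0x33007 [P=1 RW=1 US=1 PS=0]
  L2: frame=0x33 idx=23 entry=0x36007 [P=1 RW=1 US=1 PS=0]
  → PA=0x36A3E  (3 entries read)

Access #3 PA: 0x36A3E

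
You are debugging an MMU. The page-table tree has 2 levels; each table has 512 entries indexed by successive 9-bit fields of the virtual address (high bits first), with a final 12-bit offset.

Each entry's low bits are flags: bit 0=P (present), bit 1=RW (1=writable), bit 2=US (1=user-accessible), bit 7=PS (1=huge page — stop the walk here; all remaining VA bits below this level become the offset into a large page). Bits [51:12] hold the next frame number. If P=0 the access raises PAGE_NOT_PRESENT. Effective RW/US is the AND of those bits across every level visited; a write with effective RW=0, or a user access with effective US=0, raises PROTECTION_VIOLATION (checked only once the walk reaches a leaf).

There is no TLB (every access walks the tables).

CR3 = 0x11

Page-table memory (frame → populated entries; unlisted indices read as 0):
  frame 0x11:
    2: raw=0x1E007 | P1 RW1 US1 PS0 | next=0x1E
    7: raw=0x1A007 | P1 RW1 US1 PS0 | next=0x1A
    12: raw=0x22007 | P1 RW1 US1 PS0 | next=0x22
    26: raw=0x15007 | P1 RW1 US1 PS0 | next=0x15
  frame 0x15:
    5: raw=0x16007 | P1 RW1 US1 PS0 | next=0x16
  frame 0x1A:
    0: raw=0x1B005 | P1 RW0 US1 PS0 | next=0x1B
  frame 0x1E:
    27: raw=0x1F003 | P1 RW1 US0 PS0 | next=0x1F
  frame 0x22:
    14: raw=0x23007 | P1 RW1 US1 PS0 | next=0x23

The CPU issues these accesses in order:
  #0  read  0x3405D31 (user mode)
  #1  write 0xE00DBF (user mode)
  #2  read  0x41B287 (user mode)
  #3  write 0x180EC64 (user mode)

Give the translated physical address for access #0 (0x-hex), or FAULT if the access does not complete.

Trace:
#0 VA=0x3405D31 (r,user):
  L0: frame=0x11 idx=26 entry=0x15007 [P=1 RW=1 US=1 PS=0]
  L1: frame=0x15 idx=5 entry=0x16007 [P=1 RW=1 US=1 PS=0]
  → PA=0x16D31  (2 entries read)
#1 VA=0xE00DBF (w,user):
  L0: frame=0x11 idx=7 entry=0x1A007 [P=1 RW=1 US=1 PS=0]
  L1: frame=0x1A idx=0 entry=0x1B005 [P=1 RW=0 US=1 PS=0]
  ⇒ fault: PROTECTION_VIOLATION  — 2 lookups
#2 VA=0x41B287 (r,user):
  L0: frame=0x11 idx=2 entry=0x1E007 [P=1 RW=1 US=1 PS=0]
  L1: frame=0x1E idx=27 entry=0x1F003 [P=1 RW=1 US=0 PS=0]
  ⇒ fault: PROTECTION_VIOLATION  — 2 lookups
#3 VA=0x180EC64 (w,user):
  L0: frame=0x11 idx=12 entry=0x22007 [P=1 RW=1 US=1 PS=0]
  L1: frame=0x22 idx=14 entry=0x23007 [P=1 RW=1 US=1 PS=0]
  → PA=0x23C64  (2 entries read)

Access #0 PA: 0x16D31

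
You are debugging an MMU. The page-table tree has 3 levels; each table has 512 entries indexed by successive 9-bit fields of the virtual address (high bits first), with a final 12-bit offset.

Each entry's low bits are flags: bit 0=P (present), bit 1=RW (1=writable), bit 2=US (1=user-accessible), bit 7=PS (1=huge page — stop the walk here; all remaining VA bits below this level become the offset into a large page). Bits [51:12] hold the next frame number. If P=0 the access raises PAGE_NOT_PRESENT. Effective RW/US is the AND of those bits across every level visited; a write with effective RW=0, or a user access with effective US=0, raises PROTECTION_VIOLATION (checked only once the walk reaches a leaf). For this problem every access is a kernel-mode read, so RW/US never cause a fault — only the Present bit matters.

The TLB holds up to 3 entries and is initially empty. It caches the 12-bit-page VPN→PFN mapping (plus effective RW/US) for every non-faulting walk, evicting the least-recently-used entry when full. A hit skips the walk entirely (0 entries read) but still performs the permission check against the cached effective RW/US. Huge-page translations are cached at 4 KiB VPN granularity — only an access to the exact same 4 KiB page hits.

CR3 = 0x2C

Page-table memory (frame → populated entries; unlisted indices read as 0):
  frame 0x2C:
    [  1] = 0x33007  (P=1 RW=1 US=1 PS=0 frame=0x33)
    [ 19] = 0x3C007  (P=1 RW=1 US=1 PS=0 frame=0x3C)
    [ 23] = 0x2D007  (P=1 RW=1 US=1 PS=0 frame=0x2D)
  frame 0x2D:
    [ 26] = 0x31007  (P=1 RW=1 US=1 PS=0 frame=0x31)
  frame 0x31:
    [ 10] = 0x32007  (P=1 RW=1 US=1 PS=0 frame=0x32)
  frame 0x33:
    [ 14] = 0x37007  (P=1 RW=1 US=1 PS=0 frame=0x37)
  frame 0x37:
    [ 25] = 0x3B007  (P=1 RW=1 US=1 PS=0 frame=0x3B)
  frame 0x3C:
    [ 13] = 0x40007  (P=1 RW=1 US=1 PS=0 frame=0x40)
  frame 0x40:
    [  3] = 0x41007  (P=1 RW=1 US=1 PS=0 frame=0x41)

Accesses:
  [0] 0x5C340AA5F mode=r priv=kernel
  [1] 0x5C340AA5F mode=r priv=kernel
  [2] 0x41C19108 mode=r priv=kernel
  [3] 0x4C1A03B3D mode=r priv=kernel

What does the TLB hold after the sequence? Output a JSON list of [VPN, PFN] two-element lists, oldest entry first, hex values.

Per-access translation:
#0 VA=0x5C340AA5F (r,kernel):
  lvl0: tbl 0x2C, slot 23 ⇒ 0x2D007 (P1/RW1/US1/PS0)
  lvl1: tbl 0x2D, slot 26 ⇒ 0x31007 (P1/RW1/US1/PS0)
  lvl2: tbl 0x31, slot 10 ⇒ 0x32007 (P1/RW1/US1/PS0)
  ⇒ phys 0x32A5F  [3 reads]
#1 VA=0x5C340AA5F (r,kernel):
  TLB hit vpn=0x5C340A → PA=0x32A5F
#2 VA=0x41C19108 (r,kernel):
  lvl0: tbl 0x2C, slot 1 ⇒ 0x33007 (P1/RW1/US1/PS0)
  lvl1: tbl 0x33, slot 14 ⇒ 0x37007 (P1/RW1/US1/PS0)
  lvl2: tbl 0x37, slot 25 ⇒ 0x3B007 (P1/RW1/US1/PS0)
  ⇒ phys 0x3B108  [3 reads]
#3 VA=0x4C1A03B3D (r,kernel):
  lvl0: tbl 0x2C, slot 19 ⇒ 0x3C007 (P1/RW1/US1/PS0)
  lvl1: tbl 0x3C, slot 13 ⇒ 0x40007 (P1/RW1/US1/PS0)
  lvl2: tbl 0x40, slot 3 ⇒ 0x41007 (P1/RW1/US1/PS0)
  ⇒ phys 0x41B3D  [3 reads]

TLB: [["0x5C340A", "0x32"], ["0x41C19", "0x3B"], ["0x4C1A03", "0x41"]]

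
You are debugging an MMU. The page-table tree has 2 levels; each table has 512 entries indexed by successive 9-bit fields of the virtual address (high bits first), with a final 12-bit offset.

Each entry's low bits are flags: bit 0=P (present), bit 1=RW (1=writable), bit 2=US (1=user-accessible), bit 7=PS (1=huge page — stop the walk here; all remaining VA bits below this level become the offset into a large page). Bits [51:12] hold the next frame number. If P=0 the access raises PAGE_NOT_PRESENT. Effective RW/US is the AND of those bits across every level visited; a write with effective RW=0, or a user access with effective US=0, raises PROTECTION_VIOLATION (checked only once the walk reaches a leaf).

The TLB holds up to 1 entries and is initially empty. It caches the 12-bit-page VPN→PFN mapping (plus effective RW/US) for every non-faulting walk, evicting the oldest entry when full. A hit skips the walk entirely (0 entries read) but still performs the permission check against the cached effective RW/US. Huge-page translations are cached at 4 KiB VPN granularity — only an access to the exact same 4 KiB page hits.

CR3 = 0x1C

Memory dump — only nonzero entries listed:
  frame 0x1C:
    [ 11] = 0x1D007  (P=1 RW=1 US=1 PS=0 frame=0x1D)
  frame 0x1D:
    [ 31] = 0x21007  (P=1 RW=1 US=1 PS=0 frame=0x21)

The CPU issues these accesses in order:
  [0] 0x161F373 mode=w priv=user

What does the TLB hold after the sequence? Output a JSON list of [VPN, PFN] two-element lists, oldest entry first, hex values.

Trace:
#0 VA=0x161F373 (w,user):
  [0] read 0x1C idx=11: raw=0x1D007 flags P=1 W=1 U=1 S=0
  [1] read 0x1D idx=31: raw=0x21007 flags P=1 W=1 U=1 S=0
  ✓ 0x21373  — 2 lookups

TLB: [["0x161F", "0x21"]]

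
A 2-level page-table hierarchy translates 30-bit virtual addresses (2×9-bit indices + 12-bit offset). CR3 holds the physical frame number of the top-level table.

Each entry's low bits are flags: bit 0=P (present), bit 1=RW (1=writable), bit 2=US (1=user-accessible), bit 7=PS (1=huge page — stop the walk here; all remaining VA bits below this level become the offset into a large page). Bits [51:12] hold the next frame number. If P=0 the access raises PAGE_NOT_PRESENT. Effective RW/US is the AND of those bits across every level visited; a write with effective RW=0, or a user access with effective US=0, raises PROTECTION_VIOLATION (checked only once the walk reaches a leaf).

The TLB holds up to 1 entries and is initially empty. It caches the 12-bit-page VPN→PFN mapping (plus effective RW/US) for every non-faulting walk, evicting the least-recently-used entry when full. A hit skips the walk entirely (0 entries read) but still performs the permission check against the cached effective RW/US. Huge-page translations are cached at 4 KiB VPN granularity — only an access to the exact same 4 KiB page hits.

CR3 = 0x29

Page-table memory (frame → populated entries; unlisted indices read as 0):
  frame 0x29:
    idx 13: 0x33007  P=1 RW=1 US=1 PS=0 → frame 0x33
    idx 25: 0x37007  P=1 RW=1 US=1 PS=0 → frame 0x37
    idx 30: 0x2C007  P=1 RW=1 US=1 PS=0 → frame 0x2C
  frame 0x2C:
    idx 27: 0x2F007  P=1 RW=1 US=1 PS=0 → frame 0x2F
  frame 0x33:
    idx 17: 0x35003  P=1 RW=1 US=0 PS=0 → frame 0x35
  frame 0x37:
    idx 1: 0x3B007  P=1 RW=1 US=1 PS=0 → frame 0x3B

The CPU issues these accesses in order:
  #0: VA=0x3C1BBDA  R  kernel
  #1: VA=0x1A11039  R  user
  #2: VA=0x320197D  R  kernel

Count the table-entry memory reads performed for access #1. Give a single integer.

Walk each access:
#0 VA=0x3C1BBDA (r,kernel):
  L0: frame=0x29 idx=30 entry=0x2C007 [P=1 RW=1 US=1 PS=0]
  L1: frame=0x2C idx=27 entry=0x2F007 [P=1 RW=1 US=1 PS=0]
  ✓ 0x2FBDA  — 2 lookups
#1 VA=0x1A11039 (r,user):
  L0: frame=0x29 idx=13 entry=0x33007 [P=1 RW=1 US=1 PS=0]
  L1: frame=0x33 idx=17 entry=0x35003 [P=1 RW=1 US=0 PS=0]
  ⇒ fault: PROTECTION_VIOLATION  — 2 lookups
#2 VA=0x320197D (r,kernel):
  L0: frame=0x29 idx=25 entry=0x37007 [P=1 RW=1 US=1 PS=0]
  L1: frame=0x37 idx=1 entry=0x3B007 [P=1 RW=1 US=1 PS=0]
  ✓ 0x3B97D  — 2 lookups

Entries read for #1: 2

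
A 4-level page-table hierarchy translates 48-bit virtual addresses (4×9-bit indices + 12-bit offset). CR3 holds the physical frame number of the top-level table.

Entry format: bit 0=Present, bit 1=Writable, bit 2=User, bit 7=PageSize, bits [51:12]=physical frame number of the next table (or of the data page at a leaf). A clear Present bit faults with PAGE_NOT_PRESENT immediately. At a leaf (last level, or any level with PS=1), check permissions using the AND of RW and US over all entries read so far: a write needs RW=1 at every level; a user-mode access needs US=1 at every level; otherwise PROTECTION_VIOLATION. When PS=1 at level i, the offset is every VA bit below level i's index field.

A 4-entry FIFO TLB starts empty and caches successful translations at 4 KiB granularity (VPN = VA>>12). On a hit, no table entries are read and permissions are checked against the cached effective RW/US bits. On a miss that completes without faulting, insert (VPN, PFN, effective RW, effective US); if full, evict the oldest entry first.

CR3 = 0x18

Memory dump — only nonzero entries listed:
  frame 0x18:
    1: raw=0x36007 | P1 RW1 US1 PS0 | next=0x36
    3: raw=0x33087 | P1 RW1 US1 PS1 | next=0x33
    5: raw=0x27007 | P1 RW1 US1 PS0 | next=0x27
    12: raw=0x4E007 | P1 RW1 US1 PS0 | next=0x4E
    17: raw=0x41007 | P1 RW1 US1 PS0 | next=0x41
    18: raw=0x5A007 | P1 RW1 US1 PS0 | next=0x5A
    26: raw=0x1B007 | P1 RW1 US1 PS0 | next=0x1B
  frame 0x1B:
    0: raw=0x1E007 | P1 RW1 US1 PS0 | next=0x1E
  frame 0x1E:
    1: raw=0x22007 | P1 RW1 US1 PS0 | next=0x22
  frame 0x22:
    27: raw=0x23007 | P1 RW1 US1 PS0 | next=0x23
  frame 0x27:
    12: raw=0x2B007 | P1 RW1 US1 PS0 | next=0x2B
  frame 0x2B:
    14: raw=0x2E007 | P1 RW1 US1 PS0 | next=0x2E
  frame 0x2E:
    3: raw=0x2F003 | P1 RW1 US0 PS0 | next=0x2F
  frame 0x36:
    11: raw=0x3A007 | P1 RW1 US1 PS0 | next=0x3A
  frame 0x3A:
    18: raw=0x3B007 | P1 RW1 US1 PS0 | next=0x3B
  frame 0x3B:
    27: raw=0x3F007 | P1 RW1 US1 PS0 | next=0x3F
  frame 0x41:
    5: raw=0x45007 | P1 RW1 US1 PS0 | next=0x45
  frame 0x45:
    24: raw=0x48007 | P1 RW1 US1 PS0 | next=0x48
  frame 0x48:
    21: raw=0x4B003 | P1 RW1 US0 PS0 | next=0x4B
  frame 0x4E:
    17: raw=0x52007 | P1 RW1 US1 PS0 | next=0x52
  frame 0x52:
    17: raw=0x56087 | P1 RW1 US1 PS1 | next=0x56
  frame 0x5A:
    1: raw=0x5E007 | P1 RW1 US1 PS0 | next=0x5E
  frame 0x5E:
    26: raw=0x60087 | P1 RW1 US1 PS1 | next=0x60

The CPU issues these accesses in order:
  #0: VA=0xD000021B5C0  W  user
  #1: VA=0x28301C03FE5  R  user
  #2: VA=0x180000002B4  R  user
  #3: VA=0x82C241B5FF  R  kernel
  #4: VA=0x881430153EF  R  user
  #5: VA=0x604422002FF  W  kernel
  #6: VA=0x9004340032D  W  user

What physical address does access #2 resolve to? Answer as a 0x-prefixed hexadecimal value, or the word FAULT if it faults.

Per-access translation:
#0 VA=0xD000021B5C0 (w,user):
  [0] read 0x18 idx=26: raw=0x1B007 flags P=1 W=1 U=1 S=0
  [1] read 0x1B idx=0: raw=0x1E007 flags P=1 W=1 U=1 S=0
  [2] read 0x1E idx=1: raw=0x22007 flags P=1 W=1 U=1 S=0
  [3] read 0x22 idx=27: raw=0x23007 flags P=1 W=1 U=1 S=0
  ⇒ phys 0x235C0  [4 reads]
#1 VA=0x28301C03FE5 (r,user):
  [0] read 0x18 idx=5: raw=0x27007 flags P=1 W=1 U=1 S=0
  [1] read 0x27 idx=12: raw=0x2B007 flags P=1 W=1 U=1 S=0
  [2] read 0x2B idx=14: raw=0x2E007 flags P=1 W=1 U=1 S=0
  [3] read 0x2E idx=3: raw=0x2F003 flags P=1 W=1 U=0 S=0
  ⇒ fault: PROTECTION_VIOLATION  — 4 lookups
#2 VA=0x180000002B4 (r,user):
  [0] read 0x18 idx=3: raw=0x33087 flags P=1 W=1 U=1 S=1
  ⇒ phys 0x332B4 (huge @L0)  [1 reads]
#3 VA=0x82C241B5FF (r,kernel):
  [0] read 0x18 idx=1: raw=0x36007 flags P=1 W=1 U=1 S=0
  [1] read 0x36 idx=11: raw=0x3A007 flags P=1 W=1 U=1 S=0
  [2] read 0x3A idx=18: raw=0x3B007 flags P=1 W=1 U=1 S=0
  [3] read 0x3B idx=27: raw=0x3F007 flags P=1 W=1 U=1 S=0
  ⇒ phys 0x3F5FF  [4 reads]
#4 VA=0x881430153EF (r,user):
  [0] read 0x18 idx=17: raw=0x41007 flags P=1 W=1 U=1 S=0
  [1] read 0x41 idx=5: raw=0x45007 flags P=1 W=1 U=1 S=0
  [2] read 0x45 idx=24: raw=0x48007 flags P=1 W=1 U=1 S=0
  [3] read 0x48 idx=21: raw=0x4B003 flags P=1 W=1 U=0 S=0
  ⇒ fault: PROTECTION_VIOLATION  — 4 lookups
#5 VA=0x604422002FF (w,kernel):
  [0] read 0x18 idx=12: raw=0x4E007 flags P=1 W=1 U=1 S=0
  [1] read 0x4E idx=17: raw=0x52007 flags P=1 W=1 U=1 S=0
  [2] read 0x52 idx=17: raw=0x56087 flags P=1 W=1 U=1 S=1
  ⇒ phys 0x562FF (huge @L2)  [3 reads]
#6 VA=0x9004340032D (w,user):
  [0] read 0x18 idx=18: raw=0x5A007 flags P=1 W=1 U=1 S=0
  [1] read 0x5A idx=1: raw=0x5E007 flags P=1 W=1 U=1 S=0
  [2] read 0x5E idx=26: raw=0x60087 flags P=1 W=1 U=1 S=1
  ⇒ phys 0x6032D (huge @L2)  [3 reads]

Access #2 PA: 0x332B4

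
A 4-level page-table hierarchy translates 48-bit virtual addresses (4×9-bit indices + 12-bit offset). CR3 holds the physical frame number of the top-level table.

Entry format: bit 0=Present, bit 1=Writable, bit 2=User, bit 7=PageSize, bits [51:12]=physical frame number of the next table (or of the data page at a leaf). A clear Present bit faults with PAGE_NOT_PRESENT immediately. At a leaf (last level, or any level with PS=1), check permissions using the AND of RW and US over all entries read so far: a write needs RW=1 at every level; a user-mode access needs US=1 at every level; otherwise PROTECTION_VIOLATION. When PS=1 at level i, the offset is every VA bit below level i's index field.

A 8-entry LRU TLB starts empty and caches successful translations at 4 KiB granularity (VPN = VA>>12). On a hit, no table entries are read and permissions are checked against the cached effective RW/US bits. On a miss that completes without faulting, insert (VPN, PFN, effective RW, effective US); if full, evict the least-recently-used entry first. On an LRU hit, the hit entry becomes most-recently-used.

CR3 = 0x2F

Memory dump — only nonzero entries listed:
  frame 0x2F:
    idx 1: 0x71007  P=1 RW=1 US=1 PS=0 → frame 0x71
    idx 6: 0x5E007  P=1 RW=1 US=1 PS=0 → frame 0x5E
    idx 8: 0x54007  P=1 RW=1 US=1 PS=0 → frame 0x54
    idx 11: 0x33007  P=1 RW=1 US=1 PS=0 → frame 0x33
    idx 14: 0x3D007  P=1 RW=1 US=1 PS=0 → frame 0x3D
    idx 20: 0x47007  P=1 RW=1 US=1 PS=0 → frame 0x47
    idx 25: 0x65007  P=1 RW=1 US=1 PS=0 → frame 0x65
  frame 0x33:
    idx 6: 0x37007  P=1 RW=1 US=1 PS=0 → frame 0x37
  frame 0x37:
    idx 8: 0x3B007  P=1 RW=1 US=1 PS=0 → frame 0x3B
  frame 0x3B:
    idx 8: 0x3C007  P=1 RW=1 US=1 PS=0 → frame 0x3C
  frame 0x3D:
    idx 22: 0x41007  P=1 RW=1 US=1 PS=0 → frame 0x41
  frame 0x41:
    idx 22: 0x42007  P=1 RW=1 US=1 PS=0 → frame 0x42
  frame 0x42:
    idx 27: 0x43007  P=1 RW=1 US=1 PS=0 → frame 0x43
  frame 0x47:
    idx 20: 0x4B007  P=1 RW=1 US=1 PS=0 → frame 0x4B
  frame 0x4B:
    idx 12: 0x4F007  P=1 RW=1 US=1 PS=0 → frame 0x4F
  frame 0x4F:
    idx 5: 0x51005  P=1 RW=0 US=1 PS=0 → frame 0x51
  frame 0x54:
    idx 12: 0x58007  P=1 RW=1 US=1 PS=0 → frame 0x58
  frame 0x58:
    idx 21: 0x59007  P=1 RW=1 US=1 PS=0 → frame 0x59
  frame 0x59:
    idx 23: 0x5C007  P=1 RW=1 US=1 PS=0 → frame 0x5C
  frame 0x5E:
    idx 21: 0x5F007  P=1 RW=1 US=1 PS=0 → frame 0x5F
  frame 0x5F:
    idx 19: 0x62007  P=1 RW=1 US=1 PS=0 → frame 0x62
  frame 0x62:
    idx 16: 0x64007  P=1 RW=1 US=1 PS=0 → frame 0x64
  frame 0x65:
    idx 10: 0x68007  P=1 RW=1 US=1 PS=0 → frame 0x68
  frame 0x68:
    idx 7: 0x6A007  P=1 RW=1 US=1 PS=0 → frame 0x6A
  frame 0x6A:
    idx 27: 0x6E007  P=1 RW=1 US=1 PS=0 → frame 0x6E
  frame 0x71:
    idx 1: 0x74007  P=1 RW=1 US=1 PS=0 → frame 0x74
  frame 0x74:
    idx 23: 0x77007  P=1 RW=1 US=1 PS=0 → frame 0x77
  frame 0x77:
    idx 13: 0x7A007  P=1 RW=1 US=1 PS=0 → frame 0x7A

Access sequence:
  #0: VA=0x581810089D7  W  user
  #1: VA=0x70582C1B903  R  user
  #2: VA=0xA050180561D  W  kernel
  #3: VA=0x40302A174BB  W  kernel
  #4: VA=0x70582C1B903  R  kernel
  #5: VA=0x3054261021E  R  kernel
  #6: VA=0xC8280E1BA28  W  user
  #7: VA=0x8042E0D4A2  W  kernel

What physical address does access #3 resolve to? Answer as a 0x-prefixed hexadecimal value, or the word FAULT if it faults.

Per-access translation:
#0 VA=0x581810089D7 (w,user):
  L0: frame=0x2F idx=11 entry=0x33007 [P=1 RW=1 US=1 PS=0]
  L1: frame=0x33 idx=6 entry=0x37007 [P=1 RW=1 US=1 PS=0]
  L2: frame=0x37 idx=8 entry=0x3B007 [P=1 RW=1 US=1 PS=0]
  L3: frame=0x3B idx=8 entry=0x3C007 [P=1 RW=1 US=1 PS=0]
  → PA=0x3C9D7  (4 entries read)
#1 VA=0x70582C1B903 (r,user):
  L0: frame=0x2F idx=14 entry=0x3D007 [P=1 RW=1 US=1 PS=0]
  L1: frame=0x3D idx=22 entry=0x41007 [P=1 RW=1 US=1 PS=0]
  L2: frame=0x41 idx=22 entry=0x42007 [P=1 RW=1 US=1 PS=0]
  L3: frame=0x42 idx=27 entry=0x43007 [P=1 RW=1 US=1 PS=0]
  → PA=0x43903  (4 entries read)
#2 VA=0xA050180561D (w,kernel):
  L0: frame=0x2F idx=20 entry=0x47007 [P=1 RW=1 US=1 PS=0]
  L1: frame=0x47 idx=20 entry=0x4B007 [P=1 RW=1 US=1 PS=0]
  L2: frame=0x4B idx=12 entry=0x4F007 [P=1 RW=1 US=1 PS=0]
  L3: frame=0x4F idx=5 entry=0x51005 [P=1 RW=0 US=1 PS=0]
  ⇒ fault: PROTECTION_VIOLATION  — 4 lookups
#3 VA=0x40302A174BB (w,kernel):
  L0: frame=0x2F idx=8 entry=0x54007 [P=1 RW=1 US=1 PS=0]
  L1: frame=0x54 idx=12 entry=0x58007 [P=1 RW=1 US=1 PS=0]
  L2: frame=0x58 idx=21 entry=0x59007 [P=1 RW=1 US=1 PS=0]
  L3: frame=0x59 idx=23 entry=0x5C007 [P=1 RW=1 US=1 PS=0]
  → PA=0x5C4BB  (4 entries read)
#4 VA=0x70582C1B903 (r,kernel):
  TLB hit vpn=0x70582C1B → PA=0x43903
#5 VA=0x3054261021E (r,kernel):
  L0: frame=0x2F idx=6 entry=0x5E007 [P=1 RW=1 US=1 PS=0]
  L1: frame=0x5E idx=21 entry=0x5F007 [P=1 RW=1 US=1 PS=0]
  L2: frame=0x5F idx=19 entry=0x62007 [P=1 RW=1 US=1 PS=0]
  L3: frame=0x62 idx=16 entry=0x64007 [P=1 RW=1 US=1 PS=0]
  → PA=0x6421E  (4 entries read)
#6 VA=0xC8280E1BA28 (w,user):
  L0: frame=0x2F idx=25 entry=0x65007 [P=1 RW=1 US=1 PS=0]
  L1: frame=0x65 idx=10 entry=0x68007 [P=1 RW=1 US=1 PS=0]
  L2: frame=0x68 idx=7 entry=0x6A007 [P=1 RW=1 US=1 PS=0]
  L3: frame=0x6A idx=27 entry=0x6E007 [P=1 RW=1 US=1 PS=0]
  → PA=0x6EA28  (4 entries read)
#7 VA=0x8042E0D4A2 (w,kernel):
  L0: frame=0x2F idx=1 entry=0x71007 [P=1 RW=1 US=1 PS=0]
  L1: frame=0x71 idx=1 entry=0x74007 [P=1 RW=1 US=1 PS=0]
  L2: frame=0x74 idx=23 entry=0x77007 [P=1 RW=1 US=1 PS=0]
  L3: frame=0x77 idx=13 entry=0x7A007 [P=1 RW=1 US=1 PS=0]
  → PA=0x7A4A2  (4 entries read)

Access #3 PA: 0x5C4BB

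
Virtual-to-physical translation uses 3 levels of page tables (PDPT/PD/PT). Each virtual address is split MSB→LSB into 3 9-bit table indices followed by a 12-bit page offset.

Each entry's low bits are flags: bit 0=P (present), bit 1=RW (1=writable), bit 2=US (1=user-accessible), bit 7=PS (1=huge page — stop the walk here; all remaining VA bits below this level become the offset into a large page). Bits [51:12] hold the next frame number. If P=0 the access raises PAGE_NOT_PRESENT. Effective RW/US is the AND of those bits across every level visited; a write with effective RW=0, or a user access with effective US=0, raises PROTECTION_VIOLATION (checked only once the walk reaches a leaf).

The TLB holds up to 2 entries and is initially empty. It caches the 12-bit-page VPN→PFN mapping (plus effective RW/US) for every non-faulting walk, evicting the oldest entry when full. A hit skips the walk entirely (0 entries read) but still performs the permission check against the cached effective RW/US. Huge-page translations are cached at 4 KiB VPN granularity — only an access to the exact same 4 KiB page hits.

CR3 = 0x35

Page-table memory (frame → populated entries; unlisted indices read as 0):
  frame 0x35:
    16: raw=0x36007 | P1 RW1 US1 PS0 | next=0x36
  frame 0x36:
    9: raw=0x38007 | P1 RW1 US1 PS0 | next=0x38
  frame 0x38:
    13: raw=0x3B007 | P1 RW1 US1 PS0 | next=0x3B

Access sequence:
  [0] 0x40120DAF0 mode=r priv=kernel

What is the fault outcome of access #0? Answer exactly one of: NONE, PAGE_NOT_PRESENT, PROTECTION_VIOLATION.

Walk each access:
#0 VA=0x40120DAF0 (r,kernel):
  [0] read 0x35 idx=16: raw=0x36007 flags P=1 W=1 U=1 S=0
  [1] read 0x36 idx=9: raw=0x38007 flags P=1 W=1 U=1 S=0
  [2] read 0x38 idx=13: raw=0x3B007 flags P=1 W=1 U=1 S=0
  → PA=0x3BAF0  (3 entries read)

Access #0 fault: NONE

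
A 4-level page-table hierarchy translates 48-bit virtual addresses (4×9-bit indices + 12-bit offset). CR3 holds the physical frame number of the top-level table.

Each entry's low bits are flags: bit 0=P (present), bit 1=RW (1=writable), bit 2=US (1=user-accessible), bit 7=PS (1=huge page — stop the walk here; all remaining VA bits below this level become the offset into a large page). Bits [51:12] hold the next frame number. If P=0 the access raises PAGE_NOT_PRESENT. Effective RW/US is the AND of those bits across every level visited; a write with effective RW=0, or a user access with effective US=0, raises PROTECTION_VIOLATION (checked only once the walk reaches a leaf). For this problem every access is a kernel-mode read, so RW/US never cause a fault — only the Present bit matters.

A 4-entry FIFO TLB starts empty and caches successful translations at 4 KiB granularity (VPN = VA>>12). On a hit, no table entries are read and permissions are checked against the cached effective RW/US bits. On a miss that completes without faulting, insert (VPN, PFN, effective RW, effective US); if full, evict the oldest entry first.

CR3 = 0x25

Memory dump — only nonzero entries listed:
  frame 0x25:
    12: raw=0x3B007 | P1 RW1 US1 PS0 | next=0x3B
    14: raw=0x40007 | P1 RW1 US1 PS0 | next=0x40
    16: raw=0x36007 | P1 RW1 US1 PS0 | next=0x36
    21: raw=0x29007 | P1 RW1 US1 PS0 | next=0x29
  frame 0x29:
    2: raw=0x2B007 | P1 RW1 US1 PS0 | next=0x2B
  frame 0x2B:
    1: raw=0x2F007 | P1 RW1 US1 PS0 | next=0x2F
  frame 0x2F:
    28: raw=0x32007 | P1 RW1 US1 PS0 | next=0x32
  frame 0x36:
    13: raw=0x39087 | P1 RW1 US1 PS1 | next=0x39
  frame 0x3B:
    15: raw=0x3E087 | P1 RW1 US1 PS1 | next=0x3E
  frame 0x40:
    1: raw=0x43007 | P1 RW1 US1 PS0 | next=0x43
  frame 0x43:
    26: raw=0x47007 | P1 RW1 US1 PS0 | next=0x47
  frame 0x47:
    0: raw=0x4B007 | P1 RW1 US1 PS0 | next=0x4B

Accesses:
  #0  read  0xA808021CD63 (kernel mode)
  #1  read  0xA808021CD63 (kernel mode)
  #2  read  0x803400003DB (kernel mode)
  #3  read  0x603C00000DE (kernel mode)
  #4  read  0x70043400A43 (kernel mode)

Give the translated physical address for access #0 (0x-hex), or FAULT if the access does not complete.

Walk each access:
#0 VA=0xA808021CD63 (r,kernel):
  lvl0: tbl 0x25, slot 21 ⇒ 0x29007 (P1/RW1/US1/PS0)
  lvl1: tbl 0x29, slot 2 ⇒ 0x2B007 (P1/RW1/US1/PS0)
  lvl2: tbl 0x2B, slot 1 ⇒ 0x2F007 (P1/RW1/US1/PS0)
  lvl3: tbl 0x2F, slot 28 ⇒ 0x32007 (P1/RW1/US1/PS0)
  ✓ 0x32D63  — 4 lookups
#1 VA=0xA808021CD63 (r,kernel):
  TLB hit vpn=0xA808021C → PA=0x32D63
#2 VA=0x803400003DB (r,kernel):
  lvl0: tbl 0x25, slot 16 ⇒ 0x36007 (P1/RW1/US1/PS0)
  lvl1: tbl 0x36, slot 13 ⇒ 0x39087 (P1/RW1/US1/PS1)
  ✓ 0x393DB (huge @L1)  — 2 lookups
#3 VA=0x603C00000DE (r,kernel):
  lvl0: tbl 0x25, slot 12 ⇒ 0x3B007 (P1/RW1/US1/PS0)
  lvl1: tbl 0x3B, slot 15 ⇒ 0x3E087 (P1/RW1/US1/PS1)
  ✓ 0x3E0DE (huge @L1)  — 2 lookups
#4 VA=0x70043400A43 (r,kernel):
  lvl0: tbl 0x25, slot 14 ⇒ 0x40007 (P1/RW1/US1/PS0)
  lvl1: tbl 0x40, slot 1 ⇒ 0x43007 (P1/RW1/US1/PS0)
  lvl2: tbl 0x43, slot 26 ⇒ 0x47007 (P1/RW1/US1/PS0)
  lvl3: tbl 0x47, slot 0 ⇒ 0x4B007 (P1/RW1/US1/PS0)
  ✓ 0x4BA43  — 4 lookups

Access #0 PA: 0x32D63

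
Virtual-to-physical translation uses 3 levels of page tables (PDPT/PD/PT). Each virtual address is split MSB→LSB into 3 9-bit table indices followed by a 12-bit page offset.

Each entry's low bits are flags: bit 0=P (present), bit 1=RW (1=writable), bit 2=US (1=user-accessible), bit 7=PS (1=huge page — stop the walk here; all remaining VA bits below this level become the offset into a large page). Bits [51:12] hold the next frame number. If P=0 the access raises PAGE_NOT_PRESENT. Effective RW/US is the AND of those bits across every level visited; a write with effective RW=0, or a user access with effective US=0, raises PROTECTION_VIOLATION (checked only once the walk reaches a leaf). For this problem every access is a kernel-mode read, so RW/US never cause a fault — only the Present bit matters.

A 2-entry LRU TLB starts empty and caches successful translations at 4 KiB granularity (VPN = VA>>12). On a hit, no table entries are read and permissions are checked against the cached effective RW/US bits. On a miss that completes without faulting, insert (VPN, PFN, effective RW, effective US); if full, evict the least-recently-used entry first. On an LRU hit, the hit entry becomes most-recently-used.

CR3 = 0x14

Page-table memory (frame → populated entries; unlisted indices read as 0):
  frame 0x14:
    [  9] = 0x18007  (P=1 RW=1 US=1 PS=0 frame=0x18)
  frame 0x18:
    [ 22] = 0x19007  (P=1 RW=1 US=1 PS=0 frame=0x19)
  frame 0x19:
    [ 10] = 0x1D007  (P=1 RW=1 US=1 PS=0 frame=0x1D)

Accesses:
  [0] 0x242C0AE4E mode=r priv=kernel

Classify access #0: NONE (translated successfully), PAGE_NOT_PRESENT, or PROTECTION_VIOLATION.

Trace:
#0 VA=0x242C0AE4E (r,kernel):
  lvl0: tbl 0x14, slot 9 ⇒ 0x18007 (P1/RW1/US1/PS0)
  lvl1: tbl 0x18, slot 22 ⇒ 0x19007 (P1/RW1/US1/PS0)
  lvl2: tbl 0x19, slot 10 ⇒ 0x1D007 (P1/RW1/US1/PS0)
  ⇒ phys 0x1DE4E  [3 reads]

Access #0 fault: NONE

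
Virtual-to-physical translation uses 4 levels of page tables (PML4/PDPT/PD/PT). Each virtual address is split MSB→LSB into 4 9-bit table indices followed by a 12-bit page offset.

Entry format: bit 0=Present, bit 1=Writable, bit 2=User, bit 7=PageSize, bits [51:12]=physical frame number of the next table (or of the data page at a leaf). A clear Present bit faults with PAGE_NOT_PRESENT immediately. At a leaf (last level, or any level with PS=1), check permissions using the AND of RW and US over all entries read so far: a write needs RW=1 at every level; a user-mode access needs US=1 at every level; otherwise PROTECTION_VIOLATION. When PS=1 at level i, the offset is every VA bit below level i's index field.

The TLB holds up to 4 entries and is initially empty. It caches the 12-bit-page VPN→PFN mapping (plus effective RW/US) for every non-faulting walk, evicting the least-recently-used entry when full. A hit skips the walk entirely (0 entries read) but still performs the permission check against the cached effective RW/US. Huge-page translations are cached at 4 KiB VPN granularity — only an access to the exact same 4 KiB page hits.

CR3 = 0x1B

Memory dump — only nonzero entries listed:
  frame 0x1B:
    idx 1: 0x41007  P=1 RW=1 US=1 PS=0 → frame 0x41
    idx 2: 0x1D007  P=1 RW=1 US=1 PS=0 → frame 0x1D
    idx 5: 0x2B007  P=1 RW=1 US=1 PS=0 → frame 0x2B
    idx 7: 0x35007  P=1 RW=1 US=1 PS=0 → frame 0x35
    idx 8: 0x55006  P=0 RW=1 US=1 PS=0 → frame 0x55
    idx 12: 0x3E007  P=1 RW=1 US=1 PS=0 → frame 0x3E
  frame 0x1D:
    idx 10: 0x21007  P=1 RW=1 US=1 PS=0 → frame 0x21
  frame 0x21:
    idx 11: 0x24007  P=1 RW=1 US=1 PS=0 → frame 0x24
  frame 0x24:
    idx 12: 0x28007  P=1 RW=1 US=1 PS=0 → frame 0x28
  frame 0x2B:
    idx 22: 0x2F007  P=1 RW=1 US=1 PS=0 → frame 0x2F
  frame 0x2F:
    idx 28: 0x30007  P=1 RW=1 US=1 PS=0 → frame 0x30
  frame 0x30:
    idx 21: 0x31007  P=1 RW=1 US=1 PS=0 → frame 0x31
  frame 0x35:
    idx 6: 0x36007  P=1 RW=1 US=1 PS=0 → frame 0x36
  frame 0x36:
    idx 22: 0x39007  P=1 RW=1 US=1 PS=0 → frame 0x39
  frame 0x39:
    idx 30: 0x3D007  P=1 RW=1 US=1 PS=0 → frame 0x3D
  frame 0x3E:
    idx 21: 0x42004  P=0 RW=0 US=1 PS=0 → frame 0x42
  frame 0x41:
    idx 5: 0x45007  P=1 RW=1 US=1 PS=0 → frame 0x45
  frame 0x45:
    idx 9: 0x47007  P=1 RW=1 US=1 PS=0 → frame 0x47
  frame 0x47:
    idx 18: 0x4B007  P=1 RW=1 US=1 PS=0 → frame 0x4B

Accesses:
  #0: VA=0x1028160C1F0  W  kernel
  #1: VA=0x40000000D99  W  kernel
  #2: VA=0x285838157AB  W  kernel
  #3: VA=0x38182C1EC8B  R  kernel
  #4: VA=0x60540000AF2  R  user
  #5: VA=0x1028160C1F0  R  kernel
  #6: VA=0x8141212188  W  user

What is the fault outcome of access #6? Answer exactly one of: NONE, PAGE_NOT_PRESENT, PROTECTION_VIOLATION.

Trace:
#0 VA=0x1028160C1F0 (w,kernel):
  L0: frame=0x1B idx=2 entry=0x1D007 [P=1 RW=1 US=1 PS=0]
  L1: frame=0x1D idx=10 entry=0x21007 [P=1 RW=1 US=1 PS=0]
  L2: frame=0x21 idx=11 entry=0x24007 [P=1 RW=1 US=1 PS=0]
  L3: frame=0x24 idx=12 entry=0x28007 [P=1 RW=1 US=1 PS=0]
  ⇒ phys 0x281F0  [4 reads]
#1 VA=0x40000000D99 (w,kernel):
  L0: frame=0x1B idx=8 entry=0x55006 [P=0 RW=1 US=1 PS=0]
  ⇒ fault: PAGE_NOT_PRESENT  — 1 lookups
#2 VA=0x285838157AB (w,kernel):
  L0: frame=0x1B idx=5 entry=0x2B007 [P=1 RW=1 US=1 PS=0]
  L1: frame=0x2B idx=22 entry=0x2F007 [P=1 RW=1 US=1 PS=0]
  L2: frame=0x2F idx=28 entry=0x30007 [P=1 RW=1 US=1 PS=0]
  L3: frame=0x30 idx=21 entry=0x31007 [P=1 RW=1 US=1 PS=0]
  ⇒ phys 0x317AB  [4 reads]
#3 VA=0x38182C1EC8B (r,kernel):
  L0: frame=0x1B idx=7 entry=0x35007 [P=1 RW=1 US=1 PS=0]
  L1: frame=0x35 idx=6 entry=0x36007 [P=1 RW=1 US=1 PS=0]
  L2: frame=0x36 idx=22 entry=0x39007 [P=1 RW=1 US=1 PS=0]
  L3: frame=0x39 idx=30 entry=0x3D007 [P=1 RW=1 US=1 PS=0]
  ⇒ phys 0x3DC8B  [4 reads]
#4 VA=0x60540000AF2 (r,user):
  L0: frame=0x1B idx=12 entry=0x3E007 [P=1 RW=1 US=1 PS=0]
  L1: frame=0x3E idx=21 entry=0x42004 [P=0 RW=0 US=1 PS=0]
  ⇒ fault: PAGE_NOT_PRESENT  — 2 lookups
#5 VA=0x1028160C1F0 (r,kernel):
  TLB hit vpn=0x1028160C → PA=0x281F0
#6 VA=0x8141212188 (w,user):
  L0: frame=0x1B idx=1 entry=0x41007 [P=1 RW=1 US=1 PS=0]
  L1: frame=0x41 idx=5 entry=0x45007 [P=1 RW=1 US=1 PS=0]
  L2: frame=0x45 idx=9 entry=0x47007 [P=1 RW=1 US=1 PS=0]
  L3: frame=0x47 idx=18 entry=0x4B007 [P=1 RW=1 US=1 PS=0]
  ⇒ phys 0x4B188  [4 reads]

Access #6 fault: NONE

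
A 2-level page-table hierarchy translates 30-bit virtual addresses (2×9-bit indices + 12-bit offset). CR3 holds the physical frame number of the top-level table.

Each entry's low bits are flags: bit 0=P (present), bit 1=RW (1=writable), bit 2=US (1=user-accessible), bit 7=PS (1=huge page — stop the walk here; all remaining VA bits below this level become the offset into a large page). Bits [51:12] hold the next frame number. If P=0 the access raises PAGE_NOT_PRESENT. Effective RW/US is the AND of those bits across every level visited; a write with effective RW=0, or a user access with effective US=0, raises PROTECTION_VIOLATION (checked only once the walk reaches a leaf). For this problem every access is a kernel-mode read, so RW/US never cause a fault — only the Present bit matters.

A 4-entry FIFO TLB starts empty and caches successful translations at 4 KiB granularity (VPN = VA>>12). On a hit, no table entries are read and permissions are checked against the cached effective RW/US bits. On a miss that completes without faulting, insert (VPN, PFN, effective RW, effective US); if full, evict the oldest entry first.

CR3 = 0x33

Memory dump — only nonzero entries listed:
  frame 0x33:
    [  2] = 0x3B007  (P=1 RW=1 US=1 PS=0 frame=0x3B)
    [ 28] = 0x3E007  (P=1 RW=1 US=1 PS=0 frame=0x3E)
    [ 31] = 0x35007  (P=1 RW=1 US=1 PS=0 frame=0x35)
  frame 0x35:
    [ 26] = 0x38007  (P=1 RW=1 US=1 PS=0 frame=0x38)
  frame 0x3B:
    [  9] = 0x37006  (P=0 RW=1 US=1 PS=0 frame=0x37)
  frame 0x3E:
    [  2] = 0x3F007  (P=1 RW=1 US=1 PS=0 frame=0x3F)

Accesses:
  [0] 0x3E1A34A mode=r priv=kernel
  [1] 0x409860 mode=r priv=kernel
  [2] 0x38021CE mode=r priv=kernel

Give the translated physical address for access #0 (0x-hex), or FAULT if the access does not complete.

Trace:
#0 VA=0x3E1A34A (r,kernel):
  [0] read 0x33 idx=31: raw=0x35007 flags P=1 W=1 U=1 S=0
  [1] read 0x35 idx=26: raw=0x38007 flags P=1 W=1 U=1 S=0
  → PA=0x3834A  (2 entries read)
#1 VA=0x409860 (r,kernel):
  [0] read 0x33 idx=2: raw=0x3B007 flags P=1 W=1 U=1 S=0
  [1] read 0x3B idx=9: raw=0x37006 flags P=0 W=1 U=1 S=0
  ⇒ fault: PAGE_NOT_PRESENT  — 2 lookups
#2 VA=0x38021CE (r,kernel):
  [0] read 0x33 idx=28: raw=0x3E007 flags P=1 W=1 U=1 S=0
  [1] read 0x3E idx=2: raw=0x3F007 flags P=1 W=1 U=1 S=0
  → PA=0x3F1CE  (2 entries read)

Access #0 PA: 0x3834A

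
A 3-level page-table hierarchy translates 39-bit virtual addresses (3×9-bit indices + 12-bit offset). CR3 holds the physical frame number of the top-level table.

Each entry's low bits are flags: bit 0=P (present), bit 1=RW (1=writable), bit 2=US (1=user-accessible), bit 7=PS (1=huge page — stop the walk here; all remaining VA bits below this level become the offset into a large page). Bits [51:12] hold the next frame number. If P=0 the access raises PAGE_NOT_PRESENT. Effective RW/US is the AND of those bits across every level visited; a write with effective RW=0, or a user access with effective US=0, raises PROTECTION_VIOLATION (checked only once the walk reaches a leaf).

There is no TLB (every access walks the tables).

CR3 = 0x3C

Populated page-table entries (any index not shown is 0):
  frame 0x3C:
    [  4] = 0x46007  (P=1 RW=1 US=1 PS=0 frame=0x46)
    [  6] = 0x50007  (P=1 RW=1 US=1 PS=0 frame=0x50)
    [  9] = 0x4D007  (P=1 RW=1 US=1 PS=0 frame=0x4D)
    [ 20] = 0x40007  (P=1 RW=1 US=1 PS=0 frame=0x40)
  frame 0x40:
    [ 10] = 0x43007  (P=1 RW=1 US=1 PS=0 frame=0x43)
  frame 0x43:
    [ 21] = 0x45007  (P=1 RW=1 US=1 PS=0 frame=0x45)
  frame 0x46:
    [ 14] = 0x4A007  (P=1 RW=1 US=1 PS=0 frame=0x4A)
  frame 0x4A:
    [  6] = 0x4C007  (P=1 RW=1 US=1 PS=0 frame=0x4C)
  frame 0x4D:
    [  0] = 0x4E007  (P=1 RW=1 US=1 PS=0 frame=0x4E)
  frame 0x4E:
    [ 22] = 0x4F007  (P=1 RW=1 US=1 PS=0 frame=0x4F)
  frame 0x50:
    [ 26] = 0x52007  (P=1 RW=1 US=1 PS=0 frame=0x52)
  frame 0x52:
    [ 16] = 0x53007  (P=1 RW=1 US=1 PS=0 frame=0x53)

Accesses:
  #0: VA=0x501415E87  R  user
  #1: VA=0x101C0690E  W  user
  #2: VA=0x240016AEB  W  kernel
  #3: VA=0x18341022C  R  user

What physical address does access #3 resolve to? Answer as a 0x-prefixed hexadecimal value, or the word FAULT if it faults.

Trace:
#0 VA=0x501415E87 (r,user):
  [0] read 0x3C idx=20: raw=0x40007 flags P=1 W=1 U=1 S=0
  [1] read 0x40 idx=10: raw=0x43007 flags P=1 W=1 U=1 S=0
  [2] read 0x43 idx=21: raw=0x45007 flags P=1 W=1 U=1 S=0
  → PA=0x45E87  (3 entries read)
#1 VA=0x101C0690E (w,user):
  [0] read 0x3C idx=4: raw=0x46007 flags P=1 W=1 U=1 S=0
  [1] read 0x46 idx=14: raw=0x4A007 flags P=1 W=1 U=1 S=0
  [2] read 0x4A idx=6: raw=0x4C007 flags P=1 W=1 U=1 S=0
  → PA=0x4C90E  (3 entries read)
#2 VA=0x240016AEB (w,kernel):
  [0] read 0x3C idx=9: raw=0x4D007 flags P=1 W=1 U=1 S=0
  [1] read 0x4D idx=0: raw=0x4E007 flags P=1 W=1 U=1 S=0
  [2] read 0x4E idx=22: raw=0x4F007 flags P=1 W=1 U=1 S=0
  → PA=0x4FAEB  (3 entries read)
#3 VA=0x18341022C (r,user):
  [0] read 0x3C idx=6: raw=0x50007 flags P=1 W=1 U=1 S=0
  [1] read 0x50 idx=26: raw=0x52007 flags P=1 W=1 U=1 S=0
  [2] read 0x52 idx=16: raw=0x53007 flags P=1 W=1 U=1 S=0
  → PA=0x5322C  (3 entries read)

Access #3 PA: 0x5322C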